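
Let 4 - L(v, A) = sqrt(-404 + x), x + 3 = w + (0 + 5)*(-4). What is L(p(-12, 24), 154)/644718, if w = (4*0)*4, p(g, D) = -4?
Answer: 2/322359 - I*sqrt(427)/644718 ≈ 6.2043e-6 - 3.2051e-5*I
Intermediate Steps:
w = 0 (w = 0*4 = 0)
x = -23 (x = -3 + (0 + (0 + 5)*(-4)) = -3 + (0 + 5*(-4)) = -3 + (0 - 20) = -3 - 20 = -23)
L(v, A) = 4 - I*sqrt(427) (L(v, A) = 4 - sqrt(-404 - 23) = 4 - sqrt(-427) = 4 - I*sqrt(427))
L(p(-12, 24), 154)/644718 = (4 - I*sqrt(427))/644718 = (4 - I*sqrt(427))*(1/644718) = 2/322359 - I*sqrt(427)/644718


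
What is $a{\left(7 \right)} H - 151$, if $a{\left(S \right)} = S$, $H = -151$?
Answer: $-1208$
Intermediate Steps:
$a{\left(7 \right)} H - 151 = 7 \left(-151\right) - 151 = -1057 - 151 = -1208$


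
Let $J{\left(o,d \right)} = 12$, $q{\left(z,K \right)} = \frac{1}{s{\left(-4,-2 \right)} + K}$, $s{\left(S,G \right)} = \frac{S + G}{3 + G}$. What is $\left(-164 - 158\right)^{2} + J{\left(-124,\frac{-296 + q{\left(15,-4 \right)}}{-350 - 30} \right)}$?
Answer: $103696$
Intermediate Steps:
$s{\left(S,G \right)} = \frac{G + S}{3 + G}$
$q{\left(z,K \right)} = \frac{1}{-6 + K}$ ($q{\left(z,K \right)} = \frac{1}{\frac{-2 - 4}{3 - 2} + K} = \frac{1}{1^{-1} \left(-6\right) + K} = \frac{1}{1 \left(-6\right) + K} = \frac{1}{-6 + K}$)
$\left(-164 - 158\right)^{2} + J{\left(-124,\frac{-296 + q{\left(15,-4 \right)}}{-350 - 30} \right)} = \left(-164 - 158\right)^{2} + 12 = \left(-322\right)^{2} + 12 = 103684 + 12 = 103696$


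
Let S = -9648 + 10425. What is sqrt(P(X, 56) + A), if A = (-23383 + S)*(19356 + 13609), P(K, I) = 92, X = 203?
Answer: I*sqrt(745206698) ≈ 27298.0*I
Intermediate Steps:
S = 777
A = -745206790 (A = (-23383 + 777)*(19356 + 13609) = -22606*32965 = -745206790)
sqrt(P(X, 56) + A) = sqrt(92 - 745206790) = sqrt(-745206698) = I*sqrt(745206698)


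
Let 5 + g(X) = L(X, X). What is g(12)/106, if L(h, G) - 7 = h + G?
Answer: 13/53 ≈ 0.24528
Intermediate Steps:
L(h, G) = 7 + G + h (L(h, G) = 7 + (h + G) = 7 + (G + h) = 7 + G + h)
g(X) = 2 + 2*X (g(X) = -5 + (7 + X + X) = -5 + (7 + 2*X) = 2 + 2*X)
g(12)/106 = (2 + 2*12)/106 = (2 + 24)*(1/106) = 26*(1/106) = 13/53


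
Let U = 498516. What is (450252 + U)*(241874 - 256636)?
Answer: -14005713216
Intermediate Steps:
(450252 + U)*(241874 - 256636) = (450252 + 498516)*(241874 - 256636) = 948768*(-14762) = -14005713216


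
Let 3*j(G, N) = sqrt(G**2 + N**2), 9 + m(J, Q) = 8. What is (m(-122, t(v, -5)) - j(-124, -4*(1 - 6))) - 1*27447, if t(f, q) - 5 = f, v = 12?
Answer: -27448 - 4*sqrt(986)/3 ≈ -27490.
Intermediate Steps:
t(f, q) = 5 + f
m(J, Q) = -1 (m(J, Q) = -9 + 8 = -1)
j(G, N) = sqrt(G**2 + N**2)/3
(m(-122, t(v, -5)) - j(-124, -4*(1 - 6))) - 1*27447 = (-1 - sqrt((-124)**2 + (-4*(1 - 6))**2)/3) - 1*27447 = (-1 - sqrt(15376 + (-4*(-5))**2)/3) - 27447 = (-1 - sqrt(15376 + 20**2)/3) - 27447 = (-1 - sqrt(15376 + 400)/3) - 27447 = (-1 - sqrt(15776)/3) - 27447 = (-1 - 4*sqrt(986)/3) - 27447 = -27448 - 4*sqrt(986)/3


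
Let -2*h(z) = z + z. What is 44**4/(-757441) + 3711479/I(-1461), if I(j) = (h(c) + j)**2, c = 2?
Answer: -274267480115/85326486091 ≈ -3.2143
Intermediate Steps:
h(z) = -z (h(z) = -(z + z)/2 = -z)
I(j) = (-2 + j)**2 (I(j) = (-1*2 + j)**2 = (-2 + j)**2)
44**4/(-757441) + 3711479/I(-1461) = 44**4/(-757441) + 3711479/((-2 - 1461)**2) = 3748096*(-1/757441) + 3711479/((-1463)**2) = -3748096/757441 + 3711479/2140369 = -3748096/757441 + 3711479*(1/2140369) = -3748096/757441 + 195341/112651 = -274267480115/85326486091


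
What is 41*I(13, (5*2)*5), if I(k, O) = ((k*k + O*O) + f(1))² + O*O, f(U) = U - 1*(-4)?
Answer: 293263816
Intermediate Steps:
f(U) = 4 + U (f(U) = U + 4 = 4 + U)
I(k, O) = O² + (5 + O² + k²)² (I(k, O) = ((k*k + O*O) + (4 + 1))² + O*O = ((k² + O²) + 5)² + O² = ((O² + k²) + 5)² + O² = (5 + O² + k²)² + O² = O² + (5 + O² + k²)²)
41*I(13, (5*2)*5) = 41*(((5*2)*5)² + (5 + ((5*2)*5)² + 13²)²) = 41*((10*5)² + (5 + (10*5)² + 169)²) = 41*(50² + (5 + 50² + 169)²) = 41*(2500 + (5 + 2500 + 169)²) = 41*(2500 + 2674²) = 41*(2500 + 7150276) = 41*7152776 = 293263816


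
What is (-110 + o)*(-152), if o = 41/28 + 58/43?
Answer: 4904014/301 ≈ 16292.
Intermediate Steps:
o = 3387/1204 (o = 41*(1/28) + 58*(1/43) = 41/28 + 58/43 = 3387/1204 ≈ 2.8131)
(-110 + o)*(-152) = (-110 + 3387/1204)*(-152) = -129053/1204*(-152) = 4904014/301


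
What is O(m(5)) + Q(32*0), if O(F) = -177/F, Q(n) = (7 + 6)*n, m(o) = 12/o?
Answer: -295/4 ≈ -73.750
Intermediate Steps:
Q(n) = 13*n
O(m(5)) + Q(32*0) = -177/(12/5) + 13*(32*0) = -177/(12*(⅕)) + 13*0 = -177/12/5 + 0 = -177*5/12 + 0 = -295/4 + 0 = -295/4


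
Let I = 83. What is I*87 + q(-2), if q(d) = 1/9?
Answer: 64990/9 ≈ 7221.1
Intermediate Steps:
q(d) = ⅑
I*87 + q(-2) = 83*87 + ⅑ = 7221 + ⅑ = 64990/9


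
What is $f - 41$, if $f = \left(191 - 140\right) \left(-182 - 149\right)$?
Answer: $-16922$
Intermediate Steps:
$f = -16881$ ($f = 51 \left(-331\right) = -16881$)
$f - 41 = -16881 - 41 = -16922$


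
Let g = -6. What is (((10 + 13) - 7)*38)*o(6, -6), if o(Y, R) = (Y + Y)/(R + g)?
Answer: -608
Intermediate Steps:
o(Y, R) = 2*Y/(-6 + R) (o(Y, R) = (Y + Y)/(R - 6) = (2*Y)/(-6 + R) = 2*Y/(-6 + R))
(((10 + 13) - 7)*38)*o(6, -6) = (((10 + 13) - 7)*38)*(2*6/(-6 - 6)) = ((23 - 7)*38)*(2*6/(-12)) = (16*38)*(2*6*(-1/12)) = 608*(-1) = -608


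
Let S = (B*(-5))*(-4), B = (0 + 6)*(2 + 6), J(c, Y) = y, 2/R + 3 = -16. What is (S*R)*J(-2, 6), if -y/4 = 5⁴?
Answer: 4800000/19 ≈ 2.5263e+5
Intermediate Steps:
R = -2/19 (R = 2/(-3 - 16) = 2/(-19) = 2*(-1/19) = -2/19 ≈ -0.10526)
y = -2500 (y = -4*5⁴ = -4*625 = -2500)
J(c, Y) = -2500
B = 48 (B = 6*8 = 48)
S = 960 (S = (48*(-5))*(-4) = -240*(-4) = 960)
(S*R)*J(-2, 6) = (960*(-2/19))*(-2500) = -1920/19*(-2500) = 4800000/19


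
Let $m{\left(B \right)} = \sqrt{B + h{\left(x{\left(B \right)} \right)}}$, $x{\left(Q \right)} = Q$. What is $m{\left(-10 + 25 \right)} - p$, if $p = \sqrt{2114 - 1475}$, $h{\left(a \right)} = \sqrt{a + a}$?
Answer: $\sqrt{15 + \sqrt{30}} - 3 \sqrt{71} \approx -20.753$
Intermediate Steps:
$h{\left(a \right)} = \sqrt{2} \sqrt{a}$ ($h{\left(a \right)} = \sqrt{2 a} = \sqrt{2} \sqrt{a}$)
$m{\left(B \right)} = \sqrt{B + \sqrt{2} \sqrt{B}}$
$p = 3 \sqrt{71}$ ($p = \sqrt{639} = 3 \sqrt{71} \approx 25.278$)
$m{\left(-10 + 25 \right)} - p = \sqrt{\left(-10 + 25\right) + \sqrt{2} \sqrt{-10 + 25}} - 3 \sqrt{71} = \sqrt{15 + \sqrt{2} \sqrt{15}} - 3 \sqrt{71} = \sqrt{15 + \sqrt{30}} - 3 \sqrt{71}$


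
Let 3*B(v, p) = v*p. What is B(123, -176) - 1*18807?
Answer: -26023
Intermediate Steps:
B(v, p) = p*v/3 (B(v, p) = (v*p)/3 = (p*v)/3 = p*v/3)
B(123, -176) - 1*18807 = (⅓)*(-176)*123 - 1*18807 = -7216 - 18807 = -26023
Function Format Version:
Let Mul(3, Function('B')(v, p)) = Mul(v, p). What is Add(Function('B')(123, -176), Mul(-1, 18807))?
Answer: -26023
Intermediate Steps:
Function('B')(v, p) = Mul(Rational(1, 3), p, v) (Function('B')(v, p) = Mul(Rational(1, 3), Mul(v, p)) = Mul(Rational(1, 3), Mul(p, v)) = Mul(Rational(1, 3), p, v))
Add(Function('B')(123, -176), Mul(-1, 18807)) = Add(Mul(Rational(1, 3), -176, 123), Mul(-1, 18807)) = Add(-7216, -18807) = -26023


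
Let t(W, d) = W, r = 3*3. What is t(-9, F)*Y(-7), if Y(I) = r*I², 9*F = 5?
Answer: -3969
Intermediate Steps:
r = 9
F = 5/9 (F = (⅑)*5 = 5/9 ≈ 0.55556)
Y(I) = 9*I²
t(-9, F)*Y(-7) = -81*(-7)² = -81*49 = -9*441 = -3969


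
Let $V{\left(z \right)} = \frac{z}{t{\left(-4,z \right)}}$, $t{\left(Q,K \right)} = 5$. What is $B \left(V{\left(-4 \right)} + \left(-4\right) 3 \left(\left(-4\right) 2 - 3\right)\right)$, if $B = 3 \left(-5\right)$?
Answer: $-1968$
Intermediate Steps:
$V{\left(z \right)} = \frac{z}{5}$
$B = -15$
$B \left(V{\left(-4 \right)} + \left(-4\right) 3 \left(\left(-4\right) 2 - 3\right)\right) = - 15 \left(\frac{1}{5} \left(-4\right) + \left(-4\right) 3 \left(\left(-4\right) 2 - 3\right)\right) = - 15 \left(- \frac{4}{5} - 12 \left(-8 - 3\right)\right) = - 15 \left(- \frac{4}{5} - -132\right) = - 15 \left(- \frac{4}{5} + 132\right) = \left(-15\right) \frac{656}{5} = -1968$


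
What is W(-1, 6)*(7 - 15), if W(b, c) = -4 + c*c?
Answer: -256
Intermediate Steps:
W(b, c) = -4 + c²
W(-1, 6)*(7 - 15) = (-4 + 6²)*(7 - 15) = (-4 + 36)*(-8) = 32*(-8) = -256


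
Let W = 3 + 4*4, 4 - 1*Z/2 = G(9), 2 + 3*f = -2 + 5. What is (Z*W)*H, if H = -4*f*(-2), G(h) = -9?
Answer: 3952/3 ≈ 1317.3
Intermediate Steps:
f = ⅓ (f = -⅔ + (-2 + 5)/3 = -⅔ + (⅓)*3 = -⅔ + 1 = ⅓ ≈ 0.33333)
Z = 26 (Z = 8 - 2*(-9) = 8 + 18 = 26)
H = 8/3 (H = -4*⅓*(-2) = -4/3*(-2) = 8/3 ≈ 2.6667)
W = 19 (W = 3 + 16 = 19)
(Z*W)*H = (26*19)*(8/3) = 494*(8/3) = 3952/3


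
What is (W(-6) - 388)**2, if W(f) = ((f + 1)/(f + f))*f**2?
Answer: 139129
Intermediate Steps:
W(f) = f*(1 + f)/2 (W(f) = ((1 + f)/((2*f)))*f**2 = ((1 + f)*(1/(2*f)))*f**2 = ((1 + f)/(2*f))*f**2 = f*(1 + f)/2)
(W(-6) - 388)**2 = ((1/2)*(-6)*(1 - 6) - 388)**2 = ((1/2)*(-6)*(-5) - 388)**2 = (15 - 388)**2 = (-373)**2 = 139129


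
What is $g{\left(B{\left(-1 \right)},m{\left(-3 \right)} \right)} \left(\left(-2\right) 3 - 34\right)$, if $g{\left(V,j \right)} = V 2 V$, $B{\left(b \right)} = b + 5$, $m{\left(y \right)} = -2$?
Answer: $-1280$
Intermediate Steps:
$B{\left(b \right)} = 5 + b$
$g{\left(V,j \right)} = 2 V^{2}$
$g{\left(B{\left(-1 \right)},m{\left(-3 \right)} \right)} \left(\left(-2\right) 3 - 34\right) = 2 \left(5 - 1\right)^{2} \left(\left(-2\right) 3 - 34\right) = 2 \cdot 4^{2} \left(-6 - 34\right) = 2 \cdot 16 \left(-40\right) = 32 \left(-40\right) = -1280$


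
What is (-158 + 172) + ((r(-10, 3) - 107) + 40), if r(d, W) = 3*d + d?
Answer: -93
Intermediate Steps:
r(d, W) = 4*d
(-158 + 172) + ((r(-10, 3) - 107) + 40) = (-158 + 172) + ((4*(-10) - 107) + 40) = 14 + ((-40 - 107) + 40) = 14 + (-147 + 40) = 14 - 107 = -93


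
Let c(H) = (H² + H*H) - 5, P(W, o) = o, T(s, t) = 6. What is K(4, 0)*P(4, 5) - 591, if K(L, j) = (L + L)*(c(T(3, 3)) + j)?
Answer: 2089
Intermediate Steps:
c(H) = -5 + 2*H² (c(H) = (H² + H²) - 5 = 2*H² - 5 = -5 + 2*H²)
K(L, j) = 2*L*(67 + j) (K(L, j) = (L + L)*((-5 + 2*6²) + j) = (2*L)*((-5 + 2*36) + j) = (2*L)*((-5 + 72) + j) = (2*L)*(67 + j) = 2*L*(67 + j))
K(4, 0)*P(4, 5) - 591 = (2*4*(67 + 0))*5 - 591 = (2*4*67)*5 - 591 = 536*5 - 591 = 2680 - 591 = 2089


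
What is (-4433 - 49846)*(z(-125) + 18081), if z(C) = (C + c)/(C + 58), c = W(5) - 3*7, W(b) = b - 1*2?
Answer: -65762808030/67 ≈ -9.8153e+8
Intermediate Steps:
W(b) = -2 + b (W(b) = b - 2 = -2 + b)
c = -18 (c = (-2 + 5) - 3*7 = 3 - 21 = -18)
z(C) = (-18 + C)/(58 + C) (z(C) = (C - 18)/(C + 58) = (-18 + C)/(58 + C))
(-4433 - 49846)*(z(-125) + 18081) = (-4433 - 49846)*((-18 - 125)/(58 - 125) + 18081) = -54279*(-143/(-67) + 18081) = -54279*(-1/67*(-143) + 18081) = -54279*(143/67 + 18081) = -54279*1211570/67 = -65762808030/67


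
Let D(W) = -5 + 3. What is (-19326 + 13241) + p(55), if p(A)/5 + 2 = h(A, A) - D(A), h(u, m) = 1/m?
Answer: -66934/11 ≈ -6084.9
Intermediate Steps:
D(W) = -2
p(A) = 5/A (p(A) = -10 + 5*(1/A - 1*(-2)) = -10 + 5*(1/A + 2) = -10 + 5*(2 + 1/A) = -10 + (10 + 5/A) = 5/A)
(-19326 + 13241) + p(55) = (-19326 + 13241) + 5/55 = -6085 + 5*(1/55) = -6085 + 1/11 = -66934/11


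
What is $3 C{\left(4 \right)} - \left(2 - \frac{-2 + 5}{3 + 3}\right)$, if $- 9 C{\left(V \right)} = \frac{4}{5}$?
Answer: $- \frac{53}{30} \approx -1.7667$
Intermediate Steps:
$C{\left(V \right)} = - \frac{4}{45}$ ($C{\left(V \right)} = - \frac{4 \cdot \frac{1}{5}}{9} = \left(- \frac{1}{9}\right) \frac{4}{5} = - \frac{4}{45}$)
$3 C{\left(4 \right)} - \left(2 - \frac{-2 + 5}{3 + 3}\right) = 3 \left(- \frac{4}{45}\right) - \left(2 - \frac{-2 + 5}{3 + 3}\right) = - \frac{4}{15} - \left(2 - \frac{3}{6}\right) = - \frac{4}{15} + \left(3 \cdot \frac{1}{6} - 2\right) = - \frac{4}{15} + \left(\frac{1}{2} - 2\right) = - \frac{4}{15} - \frac{3}{2} = - \frac{53}{30}$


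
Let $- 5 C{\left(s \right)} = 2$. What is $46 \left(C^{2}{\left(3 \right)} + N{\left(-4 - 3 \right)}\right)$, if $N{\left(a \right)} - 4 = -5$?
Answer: $- \frac{966}{25} \approx -38.64$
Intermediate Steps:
$N{\left(a \right)} = -1$ ($N{\left(a \right)} = 4 - 5 = -1$)
$C{\left(s \right)} = - \frac{2}{5}$ ($C{\left(s \right)} = \left(- \frac{1}{5}\right) 2 = - \frac{2}{5}$)
$46 \left(C^{2}{\left(3 \right)} + N{\left(-4 - 3 \right)}\right) = 46 \left(\left(- \frac{2}{5}\right)^{2} - 1\right) = 46 \left(\frac{4}{25} - 1\right) = 46 \left(- \frac{21}{25}\right) = - \frac{966}{25}$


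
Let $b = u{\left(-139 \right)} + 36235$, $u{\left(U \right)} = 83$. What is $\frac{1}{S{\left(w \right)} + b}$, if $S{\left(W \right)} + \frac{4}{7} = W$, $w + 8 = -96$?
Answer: $\frac{7}{253494} \approx 2.7614 \cdot 10^{-5}$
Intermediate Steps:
$w = -104$ ($w = -8 - 96 = -104$)
$S{\left(W \right)} = - \frac{4}{7} + W$
$b = 36318$ ($b = 83 + 36235 = 36318$)
$\frac{1}{S{\left(w \right)} + b} = \frac{1}{\left(- \frac{4}{7} - 104\right) + 36318} = \frac{1}{- \frac{732}{7} + 36318} = \frac{1}{\frac{253494}{7}} = \frac{7}{253494}$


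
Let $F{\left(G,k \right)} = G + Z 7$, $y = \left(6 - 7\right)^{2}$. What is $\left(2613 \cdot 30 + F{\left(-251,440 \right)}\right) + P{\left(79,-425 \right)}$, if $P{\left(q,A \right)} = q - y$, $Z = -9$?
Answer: $78154$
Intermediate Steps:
$y = 1$ ($y = \left(-1\right)^{2} = 1$)
$F{\left(G,k \right)} = -63 + G$ ($F{\left(G,k \right)} = G - 63 = -63 + G$)
$P{\left(q,A \right)} = -1 + q$ ($P{\left(q,A \right)} = q - 1 = -1 + q$)
$\left(2613 \cdot 30 + F{\left(-251,440 \right)}\right) + P{\left(79,-425 \right)} = \left(2613 \cdot 30 - 314\right) + \left(-1 + 79\right) = \left(78390 - 314\right) + 78 = 78076 + 78 = 78154$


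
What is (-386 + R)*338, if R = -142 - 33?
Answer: -189618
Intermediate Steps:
R = -175
(-386 + R)*338 = (-386 - 175)*338 = -561*338 = -189618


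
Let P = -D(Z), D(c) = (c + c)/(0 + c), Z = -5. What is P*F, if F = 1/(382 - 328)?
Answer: -1/27 ≈ -0.037037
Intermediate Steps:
F = 1/54 ≈ 0.018519
D(c) = 2 (D(c) = (2*c)/c = 2)
P = -2 (P = -1*2 = -2)
P*F = -2*1/54 = -1/27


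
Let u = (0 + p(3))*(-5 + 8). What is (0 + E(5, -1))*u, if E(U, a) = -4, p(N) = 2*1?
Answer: -24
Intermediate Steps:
p(N) = 2
u = 6 (u = (0 + 2)*(-5 + 8) = 2*3 = 6)
(0 + E(5, -1))*u = (0 - 4)*6 = -4*6 = -24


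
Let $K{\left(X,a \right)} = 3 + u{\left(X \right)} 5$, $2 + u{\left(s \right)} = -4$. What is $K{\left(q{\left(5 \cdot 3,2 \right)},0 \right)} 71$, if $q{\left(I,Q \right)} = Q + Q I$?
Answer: $-1917$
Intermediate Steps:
$u{\left(s \right)} = -6$ ($u{\left(s \right)} = -2 - 4 = -6$)
$q{\left(I,Q \right)} = Q + I Q$
$K{\left(X,a \right)} = -27$ ($K{\left(X,a \right)} = 3 - 30 = -27$)
$K{\left(q{\left(5 \cdot 3,2 \right)},0 \right)} 71 = \left(-27\right) 71 = -1917$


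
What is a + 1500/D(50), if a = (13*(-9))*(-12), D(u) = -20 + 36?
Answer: 5991/4 ≈ 1497.8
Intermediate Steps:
D(u) = 16
a = 1404 (a = -117*(-12) = 1404)
a + 1500/D(50) = 1404 + 1500/16 = 1404 + 1500*(1/16) = 1404 + 375/4 = 5991/4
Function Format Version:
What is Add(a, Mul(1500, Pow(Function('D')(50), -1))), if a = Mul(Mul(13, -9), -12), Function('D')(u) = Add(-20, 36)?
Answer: Rational(5991, 4) ≈ 1497.8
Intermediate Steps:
Function('D')(u) = 16
a = 1404 (a = Mul(-117, -12) = 1404)
Add(a, Mul(1500, Pow(Function('D')(50), -1))) = Add(1404, Mul(1500, Pow(16, -1))) = Add(1404, Mul(1500, Rational(1, 16))) = Add(1404, Rational(375, 4)) = Rational(5991, 4)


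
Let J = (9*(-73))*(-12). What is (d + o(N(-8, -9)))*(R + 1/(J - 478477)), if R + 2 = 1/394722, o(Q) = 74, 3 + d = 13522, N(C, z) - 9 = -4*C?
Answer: -1683297058971551/61917803382 ≈ -27186.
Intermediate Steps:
N(C, z) = 9 - 4*C
d = 13519 (d = -3 + 13522 = 13519)
R = -789443/394722 (R = -2 + 1/394722 = -789443/394722 ≈ -2.0000)
J = 7884 (J = -657*(-12) = 7884)
(d + o(N(-8, -9)))*(R + 1/(J - 478477)) = (13519 + 74)*(-789443/394722 + 1/(7884 - 478477)) = 13593*(-789443/394722 + 1/(-470593)) = 13593*(-789443/394722 - 1/470593) = 13593*(-371506744421/185753410146) = -1683297058971551/61917803382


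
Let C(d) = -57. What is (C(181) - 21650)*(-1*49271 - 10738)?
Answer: 1302615363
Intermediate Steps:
(C(181) - 21650)*(-1*49271 - 10738) = (-57 - 21650)*(-1*49271 - 10738) = -21707*(-49271 - 10738) = -21707*(-60009) = 1302615363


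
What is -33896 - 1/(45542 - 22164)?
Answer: -792420689/23378 ≈ -33896.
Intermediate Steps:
-33896 - 1/(45542 - 22164) = -33896 - 1/23378 = -792420689/23378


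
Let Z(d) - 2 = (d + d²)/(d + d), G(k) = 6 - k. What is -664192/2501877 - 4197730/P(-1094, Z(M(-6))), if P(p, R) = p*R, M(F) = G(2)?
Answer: 3499644773998/4105580157 ≈ 852.41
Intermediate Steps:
M(F) = 4 (M(F) = 6 - 1*2 = 6 - 2 = 4)
Z(d) = 2 + (d + d²)/(2*d) (Z(d) = 2 + (d + d²)/(d + d) = 2 + (d + d²)/((2*d)) = 2 + (d + d²)*(1/(2*d)) = 2 + (d + d²)/(2*d))
P(p, R) = R*p
-664192/2501877 - 4197730/P(-1094, Z(M(-6))) = -664192/2501877 - 4197730*(-1/(1094*(5/2 + (½)*4))) = -664192*1/2501877 - 4197730*(-1/(1094*(5/2 + 2))) = -664192/2501877 - 4197730/((9/2)*(-1094)) = -664192/2501877 - 4197730/(-4923) = -664192/2501877 - 4197730*(-1/4923) = -664192/2501877 + 4197730/4923 = 3499644773998/4105580157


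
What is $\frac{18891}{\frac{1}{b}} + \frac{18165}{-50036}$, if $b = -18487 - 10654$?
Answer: $- \frac{3934992808983}{7148} \approx -5.505 \cdot 10^{8}$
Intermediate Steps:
$b = -29141$
$\frac{18891}{\frac{1}{b}} + \frac{18165}{-50036} = \frac{18891}{\frac{1}{-29141}} + \frac{18165}{-50036} = \frac{18891}{- \frac{1}{29141}} + 18165 \left(- \frac{1}{50036}\right) = 18891 \left(-29141\right) - \frac{2595}{7148} = -550502631 - \frac{2595}{7148} = - \frac{3934992808983}{7148}$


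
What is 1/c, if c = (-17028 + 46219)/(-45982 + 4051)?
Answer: -41931/29191 ≈ -1.4364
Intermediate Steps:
c = -29191/41931 (c = 29191/(-41931) = 29191*(-1/41931) = -29191/41931 ≈ -0.69617)
1/c = 1/(-29191/41931) = -41931/29191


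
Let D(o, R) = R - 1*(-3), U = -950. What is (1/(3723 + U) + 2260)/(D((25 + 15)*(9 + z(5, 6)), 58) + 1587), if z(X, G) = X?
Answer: 6266981/4569904 ≈ 1.3714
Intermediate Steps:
D(o, R) = 3 + R (D(o, R) = R + 3 = 3 + R)
(1/(3723 + U) + 2260)/(D((25 + 15)*(9 + z(5, 6)), 58) + 1587) = (1/(3723 - 950) + 2260)/((3 + 58) + 1587) = (1/2773 + 2260)/(61 + 1587) = (1/2773 + 2260)/1648 = (6266981/2773)*(1/1648) = 6266981/4569904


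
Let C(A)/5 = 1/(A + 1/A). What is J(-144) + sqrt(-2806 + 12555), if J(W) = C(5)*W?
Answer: -1800/13 + sqrt(9749) ≈ -39.724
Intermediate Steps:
C(A) = 5/(A + 1/A)
J(W) = 25*W/26 (J(W) = (5*5/(1 + 5**2))*W = (5*5/(1 + 25))*W = (5*5/26)*W = (5*5*(1/26))*W = 25*W/26)
J(-144) + sqrt(-2806 + 12555) = (25/26)*(-144) + sqrt(-2806 + 12555) = -1800/13 + sqrt(9749)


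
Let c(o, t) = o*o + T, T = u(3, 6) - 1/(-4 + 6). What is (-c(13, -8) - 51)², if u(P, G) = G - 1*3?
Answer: 198025/4 ≈ 49506.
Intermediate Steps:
u(P, G) = -3 + G (u(P, G) = G - 3 = -3 + G)
T = 5/2 (T = (-3 + 6) - 1/(-4 + 6) = 3 - 1/2 = 3 - 1*½ = 3 - ½ = 5/2 ≈ 2.5000)
c(o, t) = 5/2 + o² (c(o, t) = o*o + 5/2 = o² + 5/2 = 5/2 + o²)
(-c(13, -8) - 51)² = (-(5/2 + 13²) - 51)² = (-(5/2 + 169) - 51)² = (-1*343/2 - 51)² = (-343/2 - 51)² = (-445/2)² = 198025/4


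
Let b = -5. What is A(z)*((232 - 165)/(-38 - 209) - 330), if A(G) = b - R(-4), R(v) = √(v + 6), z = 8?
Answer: 407885/247 + 81577*√2/247 ≈ 2118.4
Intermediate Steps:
R(v) = √(6 + v)
A(G) = -5 - √2 (A(G) = -5 - √(6 - 4) = -5 - √2)
A(z)*((232 - 165)/(-38 - 209) - 330) = (-5 - √2)*((232 - 165)/(-38 - 209) - 330) = (-5 - √2)*(67/(-247) - 330) = (-5 - √2)*(67*(-1/247) - 330) = (-5 - √2)*(-67/247 - 330) = (-5 - √2)*(-81577/247) = 407885/247 + 81577*√2/247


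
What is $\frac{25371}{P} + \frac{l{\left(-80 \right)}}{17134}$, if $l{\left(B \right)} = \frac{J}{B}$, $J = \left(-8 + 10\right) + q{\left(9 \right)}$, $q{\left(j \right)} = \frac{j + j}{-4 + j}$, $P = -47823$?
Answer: $- \frac{14490335387}{27313309400} \approx -0.53052$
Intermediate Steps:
$q{\left(j \right)} = \frac{2 j}{-4 + j}$
$J = \frac{28}{5}$ ($J = \left(-8 + 10\right) + 2 \cdot 9 \frac{1}{-4 + 9} = 2 + 2 \cdot 9 \cdot \frac{1}{5} = 2 + \frac{18}{5} = \frac{28}{5} \approx 5.6$)
$l{\left(B \right)} = \frac{28}{5 B}$
$\frac{25371}{P} + \frac{l{\left(-80 \right)}}{17134} = \frac{25371}{-47823} + \frac{\frac{28}{5} \frac{1}{-80}}{17134} = 25371 \left(- \frac{1}{47823}\right) + \frac{28}{5} \left(- \frac{1}{80}\right) \frac{1}{17134} = - \frac{8457}{15941} - \frac{7}{1713400} = - \frac{14490335387}{27313309400}$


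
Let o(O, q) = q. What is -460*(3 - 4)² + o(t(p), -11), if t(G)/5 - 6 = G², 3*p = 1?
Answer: -471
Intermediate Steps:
p = ⅓ (p = (⅓)*1 = ⅓ ≈ 0.33333)
t(G) = 30 + 5*G²
-460*(3 - 4)² + o(t(p), -11) = -460*(3 - 4)² - 11 = -460*(-1)² - 11 = -460*1 - 11 = -460 - 11 = -471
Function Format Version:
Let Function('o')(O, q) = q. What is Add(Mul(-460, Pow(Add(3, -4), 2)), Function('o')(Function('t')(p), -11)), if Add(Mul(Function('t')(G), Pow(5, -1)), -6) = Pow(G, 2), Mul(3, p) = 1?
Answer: -471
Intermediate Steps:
p = Rational(1, 3) (p = Mul(Rational(1, 3), 1) = Rational(1, 3) ≈ 0.33333)
Function('t')(G) = Add(30, Mul(5, Pow(G, 2)))
Add(Mul(-460, Pow(Add(3, -4), 2)), Function('o')(Function('t')(p), -11)) = Add(Mul(-460, Pow(Add(3, -4), 2)), -11) = Add(Mul(-460, Pow(-1, 2)), -11) = Add(Mul(-460, 1), -11) = Add(-460, -11) = -471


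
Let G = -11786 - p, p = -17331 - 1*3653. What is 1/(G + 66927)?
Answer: 1/76125 ≈ 1.3136e-5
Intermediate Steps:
p = -20984 (p = -17331 - 3653 = -20984)
G = 9198 (G = -11786 - 1*(-20984) = -11786 + 20984 = 9198)
1/(G + 66927) = 1/(9198 + 66927) = 1/76125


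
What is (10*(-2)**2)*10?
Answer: 400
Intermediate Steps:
(10*(-2)**2)*10 = (10*4)*10 = 40*10 = 400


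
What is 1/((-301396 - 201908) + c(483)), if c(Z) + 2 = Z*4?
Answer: -1/501374 ≈ -1.9945e-6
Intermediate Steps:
c(Z) = -2 + 4*Z (c(Z) = -2 + Z*4 = -2 + 4*Z)
1/((-301396 - 201908) + c(483)) = 1/((-301396 - 201908) + (-2 + 4*483)) = 1/(-503304 + (-2 + 1932)) = 1/(-503304 + 1930) = 1/(-501374) = -1/501374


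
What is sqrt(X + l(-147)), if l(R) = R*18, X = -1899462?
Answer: 2*I*sqrt(475527) ≈ 1379.2*I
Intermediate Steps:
l(R) = 18*R
sqrt(X + l(-147)) = sqrt(-1899462 + 18*(-147)) = sqrt(-1899462 - 2646) = sqrt(-1902108) = 2*I*sqrt(475527)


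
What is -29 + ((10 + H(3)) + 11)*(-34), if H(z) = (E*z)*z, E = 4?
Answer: -1967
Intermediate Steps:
H(z) = 4*z² (H(z) = (4*z)*z = 4*z²)
-29 + ((10 + H(3)) + 11)*(-34) = -29 + ((10 + 4*3²) + 11)*(-34) = -29 + ((10 + 4*9) + 11)*(-34) = -29 + ((10 + 36) + 11)*(-34) = -29 + (46 + 11)*(-34) = -29 + 57*(-34) = -29 - 1938 = -1967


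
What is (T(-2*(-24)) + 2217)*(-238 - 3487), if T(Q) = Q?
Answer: -8437125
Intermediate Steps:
(T(-2*(-24)) + 2217)*(-238 - 3487) = (-2*(-24) + 2217)*(-238 - 3487) = (48 + 2217)*(-3725) = 2265*(-3725) = -8437125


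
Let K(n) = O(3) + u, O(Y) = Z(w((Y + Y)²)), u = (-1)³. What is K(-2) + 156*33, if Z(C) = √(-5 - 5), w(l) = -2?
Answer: 5147 + I*√10 ≈ 5147.0 + 3.1623*I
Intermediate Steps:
Z(C) = I*√10 (Z(C) = √(-10) = I*√10)
u = -1
O(Y) = I*√10
K(n) = -1 + I*√10 (K(n) = I*√10 - 1 = -1 + I*√10)
K(-2) + 156*33 = (-1 + I*√10) + 156*33 = (-1 + I*√10) + 5148 = 5147 + I*√10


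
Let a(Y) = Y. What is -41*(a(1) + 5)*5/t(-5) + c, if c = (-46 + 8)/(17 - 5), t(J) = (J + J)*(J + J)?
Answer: -232/15 ≈ -15.467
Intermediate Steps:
t(J) = 4*J² (t(J) = (2*J)*(2*J) = 4*J²)
c = -19/6 (c = -38/12 = -38*1/12 = -19/6 ≈ -3.1667)
-41*(a(1) + 5)*5/t(-5) + c = -41*(1 + 5)*5/((4*(-5)²)) - 19/6 = -246*5/((4*25)) - 19/6 = -246*5/100 - 19/6 = -246*5*(1/100) - 19/6 = -246/20 - 19/6 = -41*3/10 - 19/6 = -123/10 - 19/6 = -232/15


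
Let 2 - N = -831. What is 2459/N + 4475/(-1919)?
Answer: 991146/1598527 ≈ 0.62004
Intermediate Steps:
N = 833 (N = 2 - 1*(-831) = 2 + 831 = 833)
2459/N + 4475/(-1919) = 2459/833 + 4475/(-1919) = 2459*(1/833) + 4475*(-1/1919) = 2459/833 - 4475/1919 = 991146/1598527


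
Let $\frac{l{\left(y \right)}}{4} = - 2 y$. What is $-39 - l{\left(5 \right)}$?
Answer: $1$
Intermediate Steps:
$l{\left(y \right)} = - 8 y$ ($l{\left(y \right)} = 4 \left(- 2 y\right) = - 8 y$)
$-39 - l{\left(5 \right)} = -39 - \left(-8\right) 5 = -39 - -40 = -39 + 40 = 1$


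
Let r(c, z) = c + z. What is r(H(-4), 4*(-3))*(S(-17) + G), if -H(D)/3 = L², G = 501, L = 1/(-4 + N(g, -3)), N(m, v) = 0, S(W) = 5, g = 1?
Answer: -49335/8 ≈ -6166.9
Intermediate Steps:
L = -¼ (L = 1/(-4 + 0) = 1/(-4) = -¼ ≈ -0.25000)
H(D) = -3/16 (H(D) = -3*(-¼)² = -3*1/16 = -3/16)
r(H(-4), 4*(-3))*(S(-17) + G) = (-3/16 + 4*(-3))*(5 + 501) = (-3/16 - 12)*506 = -195/16*506 = -49335/8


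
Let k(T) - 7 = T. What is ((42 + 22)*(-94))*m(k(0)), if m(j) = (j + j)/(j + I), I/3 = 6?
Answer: -84224/25 ≈ -3369.0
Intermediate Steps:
I = 18 (I = 3*6 = 18)
k(T) = 7 + T
m(j) = 2*j/(18 + j) (m(j) = (j + j)/(j + 18) = (2*j)/(18 + j) = 2*j/(18 + j))
((42 + 22)*(-94))*m(k(0)) = ((42 + 22)*(-94))*(2*(7 + 0)/(18 + (7 + 0))) = (64*(-94))*(2*7/(18 + 7)) = -12032*7/25 = -6016*14/25 = -84224/25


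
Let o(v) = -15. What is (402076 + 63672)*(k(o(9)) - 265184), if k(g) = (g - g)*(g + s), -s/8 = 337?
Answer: -123508917632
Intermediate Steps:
s = -2696 (s = -8*337 = -2696)
k(g) = 0 (k(g) = (g - g)*(g - 2696) = 0*(-2696 + g) = 0)
(402076 + 63672)*(k(o(9)) - 265184) = (402076 + 63672)*(0 - 265184) = 465748*(-265184) = -123508917632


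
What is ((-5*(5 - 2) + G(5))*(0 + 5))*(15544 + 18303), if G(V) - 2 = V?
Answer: -1353880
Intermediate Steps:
G(V) = 2 + V
((-5*(5 - 2) + G(5))*(0 + 5))*(15544 + 18303) = ((-5*(5 - 2) + (2 + 5))*(0 + 5))*(15544 + 18303) = ((-5*3 + 7)*5)*33847 = ((-15 + 7)*5)*33847 = -8*5*33847 = -40*33847 = -1353880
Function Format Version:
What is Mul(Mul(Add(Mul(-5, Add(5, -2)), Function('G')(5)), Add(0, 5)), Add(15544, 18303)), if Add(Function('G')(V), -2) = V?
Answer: -1353880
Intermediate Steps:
Function('G')(V) = Add(2, V)
Mul(Mul(Add(Mul(-5, Add(5, -2)), Function('G')(5)), Add(0, 5)), Add(15544, 18303)) = Mul(Mul(Add(Mul(-5, Add(5, -2)), Add(2, 5)), Add(0, 5)), Add(15544, 18303)) = Mul(Mul(Add(Mul(-5, 3), 7), 5), 33847) = Mul(Mul(Add(-15, 7), 5), 33847) = Mul(Mul(-8, 5), 33847) = Mul(-40, 33847) = -1353880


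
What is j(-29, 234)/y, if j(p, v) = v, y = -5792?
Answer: -117/2896 ≈ -0.040401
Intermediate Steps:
j(-29, 234)/y = 234/(-5792) = 234*(-1/5792) = -117/2896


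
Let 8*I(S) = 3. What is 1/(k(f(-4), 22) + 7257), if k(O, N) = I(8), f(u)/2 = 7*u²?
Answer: 8/58059 ≈ 0.00013779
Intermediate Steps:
f(u) = 14*u² (f(u) = 2*(7*u²) = 14*u²)
I(S) = 3/8 (I(S) = (⅛)*3 = 3/8)
k(O, N) = 3/8
1/(k(f(-4), 22) + 7257) = 1/(3/8 + 7257) = 1/(58059/8) = 8/58059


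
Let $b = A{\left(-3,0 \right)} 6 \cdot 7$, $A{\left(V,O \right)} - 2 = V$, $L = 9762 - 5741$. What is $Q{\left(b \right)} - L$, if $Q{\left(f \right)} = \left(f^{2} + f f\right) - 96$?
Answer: $-589$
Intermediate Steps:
$L = 4021$
$A{\left(V,O \right)} = 2 + V$
$b = -42$ ($b = \left(2 - 3\right) 6 \cdot 7 = \left(-1\right) 6 \cdot 7 = \left(-6\right) 7 = -42$)
$Q{\left(f \right)} = -96 + 2 f^{2}$ ($Q{\left(f \right)} = \left(f^{2} + f^{2}\right) - 96 = 2 f^{2} - 96 = -96 + 2 f^{2}$)
$Q{\left(b \right)} - L = \left(-96 + 2 \left(-42\right)^{2}\right) - 4021 = \left(-96 + 2 \cdot 1764\right) - 4021 = \left(-96 + 3528\right) - 4021 = 3432 - 4021 = -589$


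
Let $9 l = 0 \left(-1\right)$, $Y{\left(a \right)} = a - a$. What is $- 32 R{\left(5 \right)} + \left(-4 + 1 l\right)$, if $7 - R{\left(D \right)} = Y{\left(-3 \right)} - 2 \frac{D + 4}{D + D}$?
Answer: $- \frac{1428}{5} \approx -285.6$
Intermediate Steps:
$Y{\left(a \right)} = 0$
$l = 0$ ($l = \frac{0 \left(-1\right)}{9} = \frac{1}{9} \cdot 0 = 0$)
$R{\left(D \right)} = 7 + \frac{4 + D}{D}$ ($R{\left(D \right)} = 7 - \left(0 - 2 \frac{D + 4}{D + D}\right) = 7 - \left(0 - 2 \frac{4 + D}{2 D}\right) = 7 - \left(0 - \frac{4 + D}{D}\right) = 7 - - \frac{4 + D}{D} = 7 + \frac{4 + D}{D}$)
$- 32 R{\left(5 \right)} + \left(-4 + 1 l\right) = - 32 \left(8 + \frac{4}{5}\right) + \left(-4 + 1 \cdot 0\right) = - 32 \left(8 + 4 \cdot \frac{1}{5}\right) + \left(-4 + 0\right) = - 32 \left(8 + \frac{4}{5}\right) - 4 = \left(-32\right) \frac{44}{5} - 4 = - \frac{1408}{5} - 4 = - \frac{1428}{5}$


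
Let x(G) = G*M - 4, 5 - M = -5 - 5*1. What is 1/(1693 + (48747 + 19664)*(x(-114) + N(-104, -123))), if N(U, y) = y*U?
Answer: 1/757858751 ≈ 1.3195e-9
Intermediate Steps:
M = 15 (M = 5 - (-5 - 5*1) = 5 - (-5 - 5) = 5 - 1*(-10) = 5 + 10 = 15)
x(G) = -4 + 15*G (x(G) = G*15 - 4 = 15*G - 4 = -4 + 15*G)
N(U, y) = U*y
1/(1693 + (48747 + 19664)*(x(-114) + N(-104, -123))) = 1/(1693 + (48747 + 19664)*((-4 + 15*(-114)) - 104*(-123))) = 1/(1693 + 68411*((-4 - 1710) + 12792)) = 1/(1693 + 68411*(-1714 + 12792)) = 1/(1693 + 68411*11078) = 1/(1693 + 757857058) = 1/757858751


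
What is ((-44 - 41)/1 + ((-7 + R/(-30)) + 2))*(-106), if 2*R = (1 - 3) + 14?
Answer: 47806/5 ≈ 9561.2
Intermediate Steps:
R = 6 (R = ((1 - 3) + 14)/2 = (-2 + 14)/2 = (½)*12 = 6)
((-44 - 41)/1 + ((-7 + R/(-30)) + 2))*(-106) = ((-44 - 41)/1 + ((-7 + 6/(-30)) + 2))*(-106) = (-85*1 + ((-7 + 6*(-1/30)) + 2))*(-106) = (-85 + ((-7 - ⅕) + 2))*(-106) = (-85 + (-36/5 + 2))*(-106) = (-85 - 26/5)*(-106) = -451/5*(-106) = 47806/5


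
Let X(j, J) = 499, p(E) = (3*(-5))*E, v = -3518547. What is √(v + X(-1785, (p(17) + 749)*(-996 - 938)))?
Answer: 4*I*√219878 ≈ 1875.6*I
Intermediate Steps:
p(E) = -15*E
√(v + X(-1785, (p(17) + 749)*(-996 - 938))) = √(-3518547 + 499) = √(-3518048) = 4*I*√219878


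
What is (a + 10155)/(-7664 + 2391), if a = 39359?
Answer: -49514/5273 ≈ -9.3901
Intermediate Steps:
(a + 10155)/(-7664 + 2391) = (39359 + 10155)/(-7664 + 2391) = 49514/(-5273) = 49514*(-1/5273) = -49514/5273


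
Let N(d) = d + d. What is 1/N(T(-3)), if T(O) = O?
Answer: -⅙ ≈ -0.16667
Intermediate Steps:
N(d) = 2*d
1/N(T(-3)) = 1/(2*(-3)) = 1/(-6) = -⅙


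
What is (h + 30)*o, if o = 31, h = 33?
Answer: 1953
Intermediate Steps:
(h + 30)*o = (33 + 30)*31 = 63*31 = 1953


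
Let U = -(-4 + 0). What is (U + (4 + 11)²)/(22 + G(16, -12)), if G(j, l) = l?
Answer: 229/10 ≈ 22.900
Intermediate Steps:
U = 4 (U = -1*(-4) = 4)
(U + (4 + 11)²)/(22 + G(16, -12)) = (4 + (4 + 11)²)/(22 - 12) = (4 + 15²)/10 = (4 + 225)*(⅒) = 229*(⅒) = 229/10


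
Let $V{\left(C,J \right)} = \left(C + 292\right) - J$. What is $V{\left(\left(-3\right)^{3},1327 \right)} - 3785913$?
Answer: $-3786975$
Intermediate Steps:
$V{\left(C,J \right)} = 292 + C - J$ ($V{\left(C,J \right)} = \left(292 + C\right) - J = 292 + C - J$)
$V{\left(\left(-3\right)^{3},1327 \right)} - 3785913 = \left(292 + \left(-3\right)^{3} - 1327\right) - 3785913 = \left(292 - 27 - 1327\right) - 3785913 = -1062 - 3785913 = -3786975$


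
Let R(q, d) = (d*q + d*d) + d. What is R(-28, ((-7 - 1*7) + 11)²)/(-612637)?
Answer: 162/612637 ≈ 0.00026443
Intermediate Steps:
R(q, d) = d + d² + d*q (R(q, d) = (d*q + d²) + d = (d² + d*q) + d = d + d² + d*q)
R(-28, ((-7 - 1*7) + 11)²)/(-612637) = (((-7 - 1*7) + 11)²*(1 + ((-7 - 1*7) + 11)² - 28))/(-612637) = (((-7 - 7) + 11)²*(1 + ((-7 - 7) + 11)² - 28))*(-1/612637) = ((-14 + 11)²*(1 + (-14 + 11)² - 28))*(-1/612637) = ((-3)²*(1 + (-3)² - 28))*(-1/612637) = (9*(1 + 9 - 28))*(-1/612637) = (9*(-18))*(-1/612637) = -162*(-1/612637) = 162/612637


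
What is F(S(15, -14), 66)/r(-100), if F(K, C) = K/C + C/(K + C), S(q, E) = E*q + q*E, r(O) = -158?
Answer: 4251/102542 ≈ 0.041456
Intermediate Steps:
S(q, E) = 2*E*q (S(q, E) = E*q + E*q = 2*E*q)
F(K, C) = C/(C + K) + K/C (F(K, C) = K/C + C/(C + K) = C/(C + K) + K/C)
F(S(15, -14), 66)/r(-100) = ((66² + (2*(-14)*15)² + 66*(2*(-14)*15))/(66*(66 + 2*(-14)*15)))/(-158) = ((4356 + (-420)² + 66*(-420))/(66*(66 - 420)))*(-1/158) = ((1/66)*(4356 + 176400 - 27720)/(-354))*(-1/158) = ((1/66)*(-1/354)*153036)*(-1/158) = -4251/649*(-1/158) = 4251/102542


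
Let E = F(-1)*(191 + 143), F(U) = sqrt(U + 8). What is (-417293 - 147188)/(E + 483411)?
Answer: -272876324691/233685414029 + 188536654*sqrt(7)/233685414029 ≈ -1.1656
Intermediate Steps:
F(U) = sqrt(8 + U)
E = 334*sqrt(7) (E = sqrt(8 - 1)*(191 + 143) = sqrt(7)*334 = 334*sqrt(7) ≈ 883.68)
(-417293 - 147188)/(E + 483411) = (-417293 - 147188)/(334*sqrt(7) + 483411) = -564481/(483411 + 334*sqrt(7))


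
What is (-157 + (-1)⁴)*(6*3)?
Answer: -2808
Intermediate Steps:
(-157 + (-1)⁴)*(6*3) = (-157 + 1)*18 = -156*18 = -2808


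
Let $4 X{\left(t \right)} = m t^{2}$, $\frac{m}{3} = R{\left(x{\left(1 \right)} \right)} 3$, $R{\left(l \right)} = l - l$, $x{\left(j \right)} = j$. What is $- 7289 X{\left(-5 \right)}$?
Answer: $0$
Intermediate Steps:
$R{\left(l \right)} = 0$
$m = 0$ ($m = 3 \cdot 0 \cdot 3 = 3 \cdot 0 = 0$)
$X{\left(t \right)} = 0$ ($X{\left(t \right)} = \frac{0 t^{2}}{4} = \frac{1}{4} \cdot 0 = 0$)
$- 7289 X{\left(-5 \right)} = \left(-7289\right) 0 = 0$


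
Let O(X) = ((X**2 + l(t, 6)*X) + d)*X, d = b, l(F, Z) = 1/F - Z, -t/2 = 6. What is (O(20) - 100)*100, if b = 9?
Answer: 1694000/3 ≈ 5.6467e+5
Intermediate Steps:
t = -12 (t = -2*6 = -12)
l(F, Z) = 1/F - Z
d = 9
O(X) = X*(9 + X**2 - 73*X/12) (O(X) = ((X**2 + (1/(-12) - 1*6)*X) + 9)*X = ((X**2 + (-1/12 - 6)*X) + 9)*X = ((X**2 - 73*X/12) + 9)*X = (9 + X**2 - 73*X/12)*X = X*(9 + X**2 - 73*X/12))
(O(20) - 100)*100 = ((1/12)*20*(108 - 73*20 + 12*20**2) - 100)*100 = ((1/12)*20*(108 - 1460 + 12*400) - 100)*100 = ((1/12)*20*(108 - 1460 + 4800) - 100)*100 = ((1/12)*20*3448 - 100)*100 = (17240/3 - 100)*100 = (16940/3)*100 = 1694000/3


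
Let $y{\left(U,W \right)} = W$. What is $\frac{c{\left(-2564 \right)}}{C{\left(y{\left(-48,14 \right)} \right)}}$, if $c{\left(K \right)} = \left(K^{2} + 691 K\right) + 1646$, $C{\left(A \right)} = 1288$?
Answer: $\frac{2402009}{644} \approx 3729.8$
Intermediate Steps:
$c{\left(K \right)} = 1646 + K^{2} + 691 K$
$\frac{c{\left(-2564 \right)}}{C{\left(y{\left(-48,14 \right)} \right)}} = \frac{1646 + \left(-2564\right)^{2} + 691 \left(-2564\right)}{1288} = \left(1646 + 6574096 - 1771724\right) \frac{1}{1288} = 4804018 \cdot \frac{1}{1288} = \frac{2402009}{644}$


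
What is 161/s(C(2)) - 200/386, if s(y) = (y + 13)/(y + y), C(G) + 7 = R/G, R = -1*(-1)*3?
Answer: -685106/2895 ≈ -236.65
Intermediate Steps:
R = 3 (R = 1*3 = 3)
C(G) = -7 + 3/G
s(y) = (13 + y)/(2*y) (s(y) = (13 + y)/((2*y)) = (13 + y)*(1/(2*y)) = (13 + y)/(2*y))
161/s(C(2)) - 200/386 = 161/(((13 + (-7 + 3/2))/(2*(-7 + 3/2)))) - 200/386 = 161/(((13 + (-7 + 3*(½)))/(2*(-7 + 3*(½))))) - 200*1/386 = 161/(((13 + (-7 + 3/2))/(2*(-7 + 3/2)))) - 100/193 = 161/(((13 - 11/2)/(2*(-11/2)))) - 100/193 = 161/(((½)*(-2/11)*(15/2))) - 100/193 = 161/(-15/22) - 100/193 = 161*(-22/15) - 100/193 = -3542/15 - 100/193 = -685106/2895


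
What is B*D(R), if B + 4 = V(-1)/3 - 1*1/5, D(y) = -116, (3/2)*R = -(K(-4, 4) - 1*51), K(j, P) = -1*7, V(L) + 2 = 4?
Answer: 6148/15 ≈ 409.87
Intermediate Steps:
V(L) = 2 (V(L) = -2 + 4 = 2)
K(j, P) = -7
R = 116/3 (R = 2*(-(-7 - 1*51))/3 = 2*(-(-7 - 51))/3 = 2*(-1*(-58))/3 = (2/3)*58 = 116/3 ≈ 38.667)
B = -53/15 (B = -4 + (2/3 - 1*1/5) = -4 + (2*(1/3) - 1*1/5) = -4 + (2/3 - 1/5) = -4 + 7/15 = -53/15 ≈ -3.5333)
B*D(R) = -53/15*(-116) = 6148/15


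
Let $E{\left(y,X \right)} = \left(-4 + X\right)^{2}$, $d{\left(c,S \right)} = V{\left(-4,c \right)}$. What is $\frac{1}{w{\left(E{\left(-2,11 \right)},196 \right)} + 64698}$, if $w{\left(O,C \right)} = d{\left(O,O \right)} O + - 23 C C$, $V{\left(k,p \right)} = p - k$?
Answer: $- \frac{1}{816273} \approx -1.2251 \cdot 10^{-6}$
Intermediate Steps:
$d{\left(c,S \right)} = 4 + c$ ($d{\left(c,S \right)} = c - -4 = c + 4 = 4 + c$)
$w{\left(O,C \right)} = - 23 C^{2} + O \left(4 + O\right)$ ($w{\left(O,C \right)} = \left(4 + O\right) O + - 23 C C = O \left(4 + O\right) - 23 C^{2} = - 23 C^{2} + O \left(4 + O\right)$)
$\frac{1}{w{\left(E{\left(-2,11 \right)},196 \right)} + 64698} = \frac{1}{\left(- 23 \cdot 196^{2} + \left(-4 + 11\right)^{2} \left(4 + \left(-4 + 11\right)^{2}\right)\right) + 64698} = \frac{1}{\left(\left(-23\right) 38416 + 7^{2} \left(4 + 7^{2}\right)\right) + 64698} = \frac{1}{\left(-883568 + 49 \left(4 + 49\right)\right) + 64698} = \frac{1}{\left(-883568 + 49 \cdot 53\right) + 64698} = \frac{1}{\left(-883568 + 2597\right) + 64698} = \frac{1}{-880971 + 64698} = \frac{1}{-816273} = - \frac{1}{816273}$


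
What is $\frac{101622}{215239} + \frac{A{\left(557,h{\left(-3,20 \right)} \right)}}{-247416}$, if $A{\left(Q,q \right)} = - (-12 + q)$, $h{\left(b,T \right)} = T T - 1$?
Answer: $\frac{8408735415}{17751190808} \approx 0.4737$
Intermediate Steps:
$h{\left(b,T \right)} = -1 + T^{2}$ ($h{\left(b,T \right)} = T^{2} - 1 = -1 + T^{2}$)
$A{\left(Q,q \right)} = 12 - q$
$\frac{101622}{215239} + \frac{A{\left(557,h{\left(-3,20 \right)} \right)}}{-247416} = \frac{101622}{215239} + \frac{12 - \left(-1 + 20^{2}\right)}{-247416} = 101622 \cdot \frac{1}{215239} + \left(12 - \left(-1 + 400\right)\right) \left(- \frac{1}{247416}\right) = \frac{101622}{215239} + \left(12 - 399\right) \left(- \frac{1}{247416}\right) = \frac{101622}{215239} - - \frac{129}{82472} = \frac{101622}{215239} + \frac{129}{82472} = \frac{8408735415}{17751190808}$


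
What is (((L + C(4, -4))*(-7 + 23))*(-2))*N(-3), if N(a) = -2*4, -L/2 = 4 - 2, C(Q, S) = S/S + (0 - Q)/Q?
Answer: -1024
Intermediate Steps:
C(Q, S) = 0 (C(Q, S) = 1 + (-Q)/Q = 1 - 1 = 0)
L = -4 (L = -2*(4 - 2) = -2*2 = -4)
N(a) = -8
(((L + C(4, -4))*(-7 + 23))*(-2))*N(-3) = (((-4 + 0)*(-7 + 23))*(-2))*(-8) = (-4*16*(-2))*(-8) = -64*(-2)*(-8) = 128*(-8) = -1024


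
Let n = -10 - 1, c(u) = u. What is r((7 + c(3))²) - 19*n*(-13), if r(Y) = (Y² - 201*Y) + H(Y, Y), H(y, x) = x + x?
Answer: -12617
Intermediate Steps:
n = -11
H(y, x) = 2*x
r(Y) = Y² - 199*Y (r(Y) = (Y² - 201*Y) + 2*Y = Y² - 199*Y)
r((7 + c(3))²) - 19*n*(-13) = (7 + 3)²*(-199 + (7 + 3)²) - 19*(-11)*(-13) = 10²*(-199 + 10²) - (-209)*(-13) = 100*(-199 + 100) - 1*2717 = 100*(-99) - 2717 = -9900 - 2717 = -12617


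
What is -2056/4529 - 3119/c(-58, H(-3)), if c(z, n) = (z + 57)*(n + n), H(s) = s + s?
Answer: -14150623/54348 ≈ -260.37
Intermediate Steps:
H(s) = 2*s
c(z, n) = 2*n*(57 + z) (c(z, n) = (57 + z)*(2*n) = 2*n*(57 + z))
-2056/4529 - 3119/c(-58, H(-3)) = -2056/4529 - 3119*(-1/(12*(57 - 58))) = -2056*1/4529 - 3119/(2*(-6)*(-1)) = -2056/4529 - 3119/12 = -14150623/54348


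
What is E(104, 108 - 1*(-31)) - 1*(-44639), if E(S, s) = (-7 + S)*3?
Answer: 44930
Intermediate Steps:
E(S, s) = -21 + 3*S
E(104, 108 - 1*(-31)) - 1*(-44639) = (-21 + 3*104) - 1*(-44639) = (-21 + 312) + 44639 = 291 + 44639 = 44930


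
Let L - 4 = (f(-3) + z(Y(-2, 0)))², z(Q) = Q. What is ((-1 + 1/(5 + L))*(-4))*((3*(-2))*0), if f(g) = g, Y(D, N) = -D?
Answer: 0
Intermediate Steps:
L = 5 (L = 4 + (-3 - 1*(-2))² = 4 + (-3 + 2)² = 4 + (-1)² = 4 + 1 = 5)
((-1 + 1/(5 + L))*(-4))*((3*(-2))*0) = ((-1 + 1/(5 + 5))*(-4))*((3*(-2))*0) = ((-1 + 1/10)*(-4))*(-6*0) = ((-1 + ⅒)*(-4))*0 = -9/10*(-4)*0 = (18/5)*0 = 0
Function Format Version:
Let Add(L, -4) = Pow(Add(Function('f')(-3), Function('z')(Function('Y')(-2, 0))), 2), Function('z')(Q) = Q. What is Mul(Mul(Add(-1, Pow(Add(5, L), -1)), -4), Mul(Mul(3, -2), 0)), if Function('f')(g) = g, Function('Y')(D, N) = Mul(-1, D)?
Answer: 0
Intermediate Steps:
L = 5 (L = Add(4, Pow(Add(-3, Mul(-1, -2)), 2)) = Add(4, Pow(Add(-3, 2), 2)) = Add(4, Pow(-1, 2)) = Add(4, 1) = 5)
Mul(Mul(Add(-1, Pow(Add(5, L), -1)), -4), Mul(Mul(3, -2), 0)) = Mul(Mul(Add(-1, Pow(Add(5, 5), -1)), -4), Mul(Mul(3, -2), 0)) = Mul(Mul(Add(-1, Pow(10, -1)), -4), Mul(-6, 0)) = Mul(Mul(Add(-1, Rational(1, 10)), -4), 0) = Mul(Mul(Rational(-9, 10), -4), 0) = Mul(Rational(18, 5), 0) = 0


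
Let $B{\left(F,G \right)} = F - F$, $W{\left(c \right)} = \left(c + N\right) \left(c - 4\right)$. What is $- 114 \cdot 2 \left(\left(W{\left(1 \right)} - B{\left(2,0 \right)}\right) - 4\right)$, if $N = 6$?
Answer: $5700$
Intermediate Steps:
$W{\left(c \right)} = \left(-4 + c\right) \left(6 + c\right)$ ($W{\left(c \right)} = \left(c + 6\right) \left(c - 4\right) = \left(6 + c\right) \left(-4 + c\right) = \left(-4 + c\right) \left(6 + c\right)$)
$B{\left(F,G \right)} = 0$
$- 114 \cdot 2 \left(\left(W{\left(1 \right)} - B{\left(2,0 \right)}\right) - 4\right) = - 114 \cdot 2 \left(\left(\left(-24 + 1^{2} + 2 \cdot 1\right) - 0\right) - 4\right) = - 114 \cdot 2 \left(\left(\left(-24 + 1 + 2\right) + 0\right) - 4\right) = - 114 \cdot 2 \left(\left(-21 + 0\right) - 4\right) = - 114 \cdot 2 \left(-21 - 4\right) = - 114 \cdot 2 \left(-25\right) = \left(-114\right) \left(-50\right) = 5700$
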